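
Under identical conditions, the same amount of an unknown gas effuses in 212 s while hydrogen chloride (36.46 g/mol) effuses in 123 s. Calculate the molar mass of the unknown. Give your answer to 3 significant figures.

Since effusion rate ∝ 1/√M, t_X/t_HCl = √(M_X/M_HCl).
212/123 = 1.724 = √(M_X/36.46)
M_X = 36.46 × 1.724² = 36.46 × 2.971 = 108 g/mol

108 g/mol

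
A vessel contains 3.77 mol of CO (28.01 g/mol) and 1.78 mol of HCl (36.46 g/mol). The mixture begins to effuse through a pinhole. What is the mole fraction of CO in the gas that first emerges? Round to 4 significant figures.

Effusion rate of each component ∝ n_i/√M_i (partial pressure × 1/√M).
So x_CO in the escaping gas = (n_CO/√M_CO) / Σ(n_i/√M_i)
= (3.77/√28.01) / (3.77/√28.01 + 1.78/√36.46) = 0.7123/(0.7123 + 0.2948) = 0.7073.

0.7073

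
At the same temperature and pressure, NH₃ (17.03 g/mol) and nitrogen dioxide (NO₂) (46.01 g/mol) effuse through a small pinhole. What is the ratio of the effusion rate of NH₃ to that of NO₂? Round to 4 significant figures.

Since effusion rate ∝ 1/√M, rate_NH₃/rate_NO₂ = √(M_NO₂/M_NH₃) = √(46.01/17.03) = √2.702 = 1.644.

1.644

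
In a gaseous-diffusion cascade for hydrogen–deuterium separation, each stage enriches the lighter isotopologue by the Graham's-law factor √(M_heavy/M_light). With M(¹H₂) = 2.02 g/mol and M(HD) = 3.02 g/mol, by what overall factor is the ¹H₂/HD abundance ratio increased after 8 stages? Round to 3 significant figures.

The single-stage factor is √(M_heavy/M_light), so 8 stages give [√(3.02/2.02)]^8 = (3.02/2.02)^(8/2).
= 1.49505^4 = 5.00.

5.00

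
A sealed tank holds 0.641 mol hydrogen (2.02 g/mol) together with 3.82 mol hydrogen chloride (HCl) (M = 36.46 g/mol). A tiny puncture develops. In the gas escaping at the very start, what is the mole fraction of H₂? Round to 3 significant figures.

The effusion rate of species i is ∝ p_i/√M_i ∝ n_i/√M_i.
Mole fraction of H₂ in the effusate = (n_H₂/√M_H₂) / (n_H₂/√M_H₂ + n_HCl/√M_HCl)
= (0.641/√2.02) / (0.641/√2.02 + 3.82/√36.46) = 0.4510/(0.4510 + 0.6326) = 0.416.

0.416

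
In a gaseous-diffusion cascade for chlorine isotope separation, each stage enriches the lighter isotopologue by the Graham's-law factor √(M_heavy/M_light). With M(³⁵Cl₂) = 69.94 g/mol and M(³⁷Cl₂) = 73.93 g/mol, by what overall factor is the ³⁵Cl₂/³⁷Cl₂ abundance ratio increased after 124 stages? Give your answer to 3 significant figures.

31.2

After 124 stages the ratio has grown by (√(73.93/69.94))^124 = (73.93/69.94)^(124/2).
= 1.05705^62 = 31.2.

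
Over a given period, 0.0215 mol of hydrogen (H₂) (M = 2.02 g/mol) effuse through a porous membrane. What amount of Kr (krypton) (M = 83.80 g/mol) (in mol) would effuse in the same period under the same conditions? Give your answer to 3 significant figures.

0.00334 mol

By Graham's law, rate_Kr/rate_H₂ = √(M_H₂/M_Kr) = √(2.02/83.80) = √0.02411 = 0.1553.
So the amount for Kr is 0.0215 × 0.1553 = 0.00334 mol.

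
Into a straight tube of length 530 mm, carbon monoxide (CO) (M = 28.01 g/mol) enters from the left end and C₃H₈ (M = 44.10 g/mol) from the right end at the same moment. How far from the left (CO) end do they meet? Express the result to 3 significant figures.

295 mm

The fronts meet when d_CO + d_C₃H₈ = L with d_CO/d_C₃H₈ = √(M_C₃H₈/M_CO) (Graham's law). Here √(M_C₃H₈/M_CO) = √(44.10/28.01) = 1.255.
With d_CO + d_C₃H₈ = 530 mm, d_C₃H₈ = 530/(1 + 1.255) = 235.1 mm.
d_CO = 530 − 235.1 = 295 mm.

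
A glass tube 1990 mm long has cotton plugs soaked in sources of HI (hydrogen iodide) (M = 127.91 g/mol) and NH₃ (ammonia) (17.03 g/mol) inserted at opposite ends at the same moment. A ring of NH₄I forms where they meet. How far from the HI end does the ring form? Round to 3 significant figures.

Graham's law gives d_HI/d_NH₃ = rate_HI/rate_NH₃ = √(M_NH₃/M_HI) = √(17.03/127.91) = 0.3649.
With d_HI + d_NH₃ = 1990 mm, d_NH₃ = 1990/(1 + 0.3649) = 1458 mm.
d_HI = 1990 − 1458 = 532 mm.

532 mm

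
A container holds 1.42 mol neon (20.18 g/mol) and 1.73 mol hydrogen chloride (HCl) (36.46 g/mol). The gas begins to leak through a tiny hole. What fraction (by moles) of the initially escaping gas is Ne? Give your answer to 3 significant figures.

0.525

Each component's effusion rate ∝ (its partial pressure)·(1/√M) ∝ n_i/√M_i.
So x_Ne in the escaping gas = (n_Ne/√M_Ne) / Σ(n_i/√M_i)
= (1.42/√20.18) / (1.42/√20.18 + 1.73/√36.46) = 0.3161/(0.3161 + 0.2865) = 0.525.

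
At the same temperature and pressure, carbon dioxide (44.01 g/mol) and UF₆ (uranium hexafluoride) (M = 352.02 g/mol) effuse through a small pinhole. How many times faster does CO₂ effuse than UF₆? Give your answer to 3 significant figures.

2.83

From Graham's law, rate_CO₂/rate_UF₆ = √(M_UF₆/M_CO₂) = √(352.02/44.01) = √7.999 = 2.83.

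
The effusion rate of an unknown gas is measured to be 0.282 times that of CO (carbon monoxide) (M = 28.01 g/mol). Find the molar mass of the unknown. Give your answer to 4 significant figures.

352.2 g/mol

By Graham's law, rate_X/rate_CO = √(M_CO/M_X).
0.282 = √(28.01/M_X)
M_X = 28.01 / 0.282² = 28.01 / 0.07952 = 352.2 g/mol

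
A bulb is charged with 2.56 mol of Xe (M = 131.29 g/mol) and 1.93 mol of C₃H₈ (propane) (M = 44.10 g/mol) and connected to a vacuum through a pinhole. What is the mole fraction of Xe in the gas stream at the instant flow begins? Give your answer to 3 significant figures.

0.435

Each component's effusion rate ∝ (its partial pressure)·(1/√M) ∝ n_i/√M_i.
Mole fraction of Xe in the effusate = (n_Xe/√M_Xe) / (n_Xe/√M_Xe + n_C₃H₈/√M_C₃H₈)
= (2.56/√131.29) / (2.56/√131.29 + 1.93/√44.10) = 0.2234/(0.2234 + 0.2906) = 0.435.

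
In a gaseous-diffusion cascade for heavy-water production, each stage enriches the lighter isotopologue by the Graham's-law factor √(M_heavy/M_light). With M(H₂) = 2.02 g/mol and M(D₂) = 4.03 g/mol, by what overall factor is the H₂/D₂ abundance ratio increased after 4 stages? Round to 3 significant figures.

3.98

The single-stage factor is √(M_heavy/M_light), so 4 stages give [√(4.03/2.02)]^4 = (4.03/2.02)^(4/2).
= 1.99505^2 = 3.98.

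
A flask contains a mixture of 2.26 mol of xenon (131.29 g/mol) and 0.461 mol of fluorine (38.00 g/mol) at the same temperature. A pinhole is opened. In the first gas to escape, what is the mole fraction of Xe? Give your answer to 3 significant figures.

0.725

Rate_i ∝ x_i/√M_i (Graham's law weighted by mole fraction), so the effusate composition follows n_i/√M_i.
x_Xe(eff) = (n_Xe/√M_Xe) / (n_Xe/√M_Xe + n_F₂/√M_F₂)
= (2.26/√131.29) / (2.26/√131.29 + 0.461/√38.00) = 0.1972/(0.1972 + 0.07478) = 0.725.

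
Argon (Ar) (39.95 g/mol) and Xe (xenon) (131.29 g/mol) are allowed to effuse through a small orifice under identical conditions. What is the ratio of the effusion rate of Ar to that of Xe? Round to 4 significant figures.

1.813

Using Graham's law: rate_Ar/rate_Xe = √(M_Xe/M_Ar) = √(131.29/39.95) = √3.286 = 1.813.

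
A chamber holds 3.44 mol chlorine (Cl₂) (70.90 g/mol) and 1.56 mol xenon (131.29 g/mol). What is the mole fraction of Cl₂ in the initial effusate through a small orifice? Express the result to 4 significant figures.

The effusion rate of species i is ∝ p_i/√M_i ∝ n_i/√M_i.
So x_Cl₂ in the escaping gas = (n_Cl₂/√M_Cl₂) / Σ(n_i/√M_i)
= (3.44/√70.90) / (3.44/√70.90 + 1.56/√131.29) = 0.4085/(0.4085 + 0.1361) = 0.7500.

0.7500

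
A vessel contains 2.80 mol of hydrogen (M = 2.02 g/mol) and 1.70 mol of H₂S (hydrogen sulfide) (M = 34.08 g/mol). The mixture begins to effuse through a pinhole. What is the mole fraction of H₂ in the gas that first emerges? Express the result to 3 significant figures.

0.871

Each component's effusion rate ∝ (its partial pressure)·(1/√M) ∝ n_i/√M_i.
So x_H₂ in the escaping gas = (n_H₂/√M_H₂) / Σ(n_i/√M_i)
= (2.80/√2.02) / (2.80/√2.02 + 1.70/√34.08) = 1.970/(1.970 + 0.2912) = 0.871.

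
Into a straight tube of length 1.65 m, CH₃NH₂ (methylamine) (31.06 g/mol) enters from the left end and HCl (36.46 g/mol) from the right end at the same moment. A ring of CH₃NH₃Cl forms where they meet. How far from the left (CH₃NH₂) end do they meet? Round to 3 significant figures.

0.858 m

Distances travelled in equal time are proportional to diffusion rates, so d_CH₃NH₂/d_HCl = √(M_HCl/M_CH₃NH₂) = √(36.46/31.06) = 1.083.
With d_CH₃NH₂ + d_HCl = 1.65 m, d_HCl = 1.65/(1 + 1.083) = 0.7920 m.
d_CH₃NH₂ = 1.65 − 0.7920 = 0.858 m.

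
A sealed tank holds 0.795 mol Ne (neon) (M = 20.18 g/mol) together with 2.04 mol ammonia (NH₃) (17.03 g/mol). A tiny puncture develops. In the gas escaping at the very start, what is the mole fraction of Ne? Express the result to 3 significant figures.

Effusion rate of each component ∝ n_i/√M_i (partial pressure × 1/√M).
So x_Ne in the escaping gas = (n_Ne/√M_Ne) / Σ(n_i/√M_i)
= (0.795/√20.18) / (0.795/√20.18 + 2.04/√17.03) = 0.1770/(0.1770 + 0.4943) = 0.264.

0.264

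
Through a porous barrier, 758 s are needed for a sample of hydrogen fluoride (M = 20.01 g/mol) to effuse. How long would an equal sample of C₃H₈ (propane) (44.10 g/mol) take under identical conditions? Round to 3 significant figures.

1130 s

From Graham's law, t_C₃H₈/t_HF = √(M_C₃H₈/M_HF) = √(44.10/20.01) = √2.204 = 1.485.
So the time for C₃H₈ is 758 × 1.485 = 1130 s.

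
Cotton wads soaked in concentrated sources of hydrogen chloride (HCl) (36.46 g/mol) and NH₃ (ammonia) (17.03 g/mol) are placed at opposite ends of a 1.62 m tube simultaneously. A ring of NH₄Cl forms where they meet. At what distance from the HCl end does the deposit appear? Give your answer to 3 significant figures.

0.658 m

In equal time, each gas travels a distance ∝ its rate ∝ 1/√M, so d_HCl/d_NH₃ = √(M_NH₃/M_HCl) = √(17.03/36.46) = 0.6834.
With d_HCl + d_NH₃ = 1.62 m, d_NH₃ = 1.62/(1 + 0.6834) = 0.9623 m.
d_HCl = 1.62 − 0.9623 = 0.658 m.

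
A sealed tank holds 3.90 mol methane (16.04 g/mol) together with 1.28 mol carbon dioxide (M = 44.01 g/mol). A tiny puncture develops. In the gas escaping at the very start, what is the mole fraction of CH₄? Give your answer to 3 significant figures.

0.835

Rate_i ∝ x_i/√M_i (Graham's law weighted by mole fraction), so the effusate composition follows n_i/√M_i.
Mole fraction of CH₄ in the effusate = (n_CH₄/√M_CH₄) / (n_CH₄/√M_CH₄ + n_CO₂/√M_CO₂)
= (3.90/√16.04) / (3.90/√16.04 + 1.28/√44.01) = 0.9738/(0.9738 + 0.1929) = 0.835.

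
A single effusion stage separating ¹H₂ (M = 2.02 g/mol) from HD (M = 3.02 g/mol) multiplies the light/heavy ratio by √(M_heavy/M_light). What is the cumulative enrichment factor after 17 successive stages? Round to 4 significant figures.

Overall factor = α^17 with α = √(3.02/2.02), i.e. (3.02/2.02)^(17/2).
= 1.49505^(17/2) = 30.52.

30.52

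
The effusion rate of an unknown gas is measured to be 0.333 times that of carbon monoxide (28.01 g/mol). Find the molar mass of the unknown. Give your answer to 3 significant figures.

253 g/mol

Using Graham's law: rate_X/rate_CO = √(M_CO/M_X).
0.333 = √(28.01/M_X)
M_X = 28.01 / 0.333² = 28.01 / 0.1109 = 253 g/mol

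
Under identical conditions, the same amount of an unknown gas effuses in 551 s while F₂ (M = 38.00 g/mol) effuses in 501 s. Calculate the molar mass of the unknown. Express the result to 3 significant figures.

Graham's law gives t_X/t_F₂ = √(M_X/M_F₂).
551/501 = 1.100 = √(M_X/38.00)
M_X = 38.00 × 1.100² = 38.00 × 1.210 = 46.0 g/mol

46.0 g/mol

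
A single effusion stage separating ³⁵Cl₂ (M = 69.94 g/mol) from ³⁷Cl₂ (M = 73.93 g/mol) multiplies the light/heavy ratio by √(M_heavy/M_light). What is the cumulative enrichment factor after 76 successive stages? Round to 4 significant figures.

The single-stage factor is √(M_heavy/M_light), so 76 stages give [√(73.93/69.94)]^76 = (73.93/69.94)^(76/2).
= 1.05705^38 = 8.234.

8.234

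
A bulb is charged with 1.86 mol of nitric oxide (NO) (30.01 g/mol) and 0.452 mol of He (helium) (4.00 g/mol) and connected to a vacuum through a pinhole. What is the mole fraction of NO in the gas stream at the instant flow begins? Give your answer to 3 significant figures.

Rate_i ∝ x_i/√M_i (Graham's law weighted by mole fraction), so the effusate composition follows n_i/√M_i.
Mole fraction of NO in the effusate = (n_NO/√M_NO) / (n_NO/√M_NO + n_He/√M_He)
= (1.86/√30.01) / (1.86/√30.01 + 0.452/√4.00) = 0.3395/(0.3395 + 0.2260) = 0.600.

0.600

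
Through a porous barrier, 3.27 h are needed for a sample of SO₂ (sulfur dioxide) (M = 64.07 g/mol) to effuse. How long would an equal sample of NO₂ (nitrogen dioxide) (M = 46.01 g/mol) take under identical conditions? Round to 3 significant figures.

2.77 h

Using Graham's law: t_NO₂/t_SO₂ = √(M_NO₂/M_SO₂) = √(46.01/64.07) = √0.7181 = 0.8474.
So the time for NO₂ is 3.27 × 0.8474 = 2.77 h.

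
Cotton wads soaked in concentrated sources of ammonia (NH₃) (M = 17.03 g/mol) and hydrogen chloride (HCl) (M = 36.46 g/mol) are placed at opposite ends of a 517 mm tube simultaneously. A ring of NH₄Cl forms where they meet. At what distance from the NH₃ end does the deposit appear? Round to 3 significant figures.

307 mm

Graham's law gives d_NH₃/d_HCl = rate_NH₃/rate_HCl = √(M_HCl/M_NH₃) = √(36.46/17.03) = 1.463.
With d_NH₃ + d_HCl = 517 mm, d_HCl = 517/(1 + 1.463) = 209.9 mm.
d_NH₃ = 517 − 209.9 = 307 mm.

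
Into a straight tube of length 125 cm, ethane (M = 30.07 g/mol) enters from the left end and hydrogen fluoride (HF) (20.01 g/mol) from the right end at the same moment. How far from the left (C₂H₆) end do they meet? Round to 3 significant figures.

In equal time, each gas travels a distance ∝ its rate ∝ 1/√M, so d_C₂H₆/d_HF = √(M_HF/M_C₂H₆) = √(20.01/30.07) = 0.8157.
With d_C₂H₆ + d_HF = 125 cm, d_HF = 125/(1 + 0.8157) = 68.84 cm.
d_C₂H₆ = 125 − 68.84 = 56.2 cm.

56.2 cm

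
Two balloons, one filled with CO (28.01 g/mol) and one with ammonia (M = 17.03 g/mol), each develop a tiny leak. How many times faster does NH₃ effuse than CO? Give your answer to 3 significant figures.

1.28

Graham's law gives rate_NH₃/rate_CO = √(M_CO/M_NH₃) = √(28.01/17.03) = √1.645 = 1.28.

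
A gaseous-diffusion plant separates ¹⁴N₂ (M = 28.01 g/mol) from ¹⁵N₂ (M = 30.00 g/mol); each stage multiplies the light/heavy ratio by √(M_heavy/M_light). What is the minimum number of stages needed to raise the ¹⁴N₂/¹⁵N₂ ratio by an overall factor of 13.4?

Per stage α = (30.00/28.01)^(1/2) = 1.07105^0.5, giving ln α = 0.03432.
Need α^N ≥ 13.4 ⇒ N ≥ ln(13.4) / ln α = 2.595 / 0.03432 = 75.62.
So at least 76 stages are needed.

76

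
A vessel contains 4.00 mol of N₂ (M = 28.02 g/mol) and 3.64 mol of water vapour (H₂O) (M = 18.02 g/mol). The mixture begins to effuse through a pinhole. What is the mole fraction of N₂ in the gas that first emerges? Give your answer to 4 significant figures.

Rate_i ∝ x_i/√M_i (Graham's law weighted by mole fraction), so the effusate composition follows n_i/√M_i.
So x_N₂ in the escaping gas = (n_N₂/√M_N₂) / Σ(n_i/√M_i)
= (4.00/√28.02) / (4.00/√28.02 + 3.64/√18.02) = 0.7557/(0.7557 + 0.8575) = 0.4684.

0.4684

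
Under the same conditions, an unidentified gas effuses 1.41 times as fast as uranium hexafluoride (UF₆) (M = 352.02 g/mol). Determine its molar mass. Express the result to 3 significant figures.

177 g/mol

Since effusion rate ∝ 1/√M, rate_X/rate_UF₆ = √(M_UF₆/M_X).
1.41 = √(352.02/M_X)
M_X = 352.02 / 1.41² = 352.02 / 1.988 = 177 g/mol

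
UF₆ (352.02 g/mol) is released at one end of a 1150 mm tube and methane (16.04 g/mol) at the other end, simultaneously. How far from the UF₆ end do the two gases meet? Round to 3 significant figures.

202 mm

Distances travelled in equal time are proportional to diffusion rates, so d_UF₆/d_CH₄ = √(M_CH₄/M_UF₆) = √(16.04/352.02) = 0.2135.
With d_UF₆ + d_CH₄ = 1150 mm, d_CH₄ = 1150/(1 + 0.2135) = 947.7 mm.
d_UF₆ = 1150 − 947.7 = 202 mm.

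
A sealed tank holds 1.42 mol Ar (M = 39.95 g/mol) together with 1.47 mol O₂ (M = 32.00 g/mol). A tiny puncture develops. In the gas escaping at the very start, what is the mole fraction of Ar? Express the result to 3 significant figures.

Effusion rate of each component ∝ n_i/√M_i (partial pressure × 1/√M).
Mole fraction of Ar in the effusate = (n_Ar/√M_Ar) / (n_Ar/√M_Ar + n_O₂/√M_O₂)
= (1.42/√39.95) / (1.42/√39.95 + 1.47/√32.00) = 0.2247/(0.2247 + 0.2599) = 0.464.

0.464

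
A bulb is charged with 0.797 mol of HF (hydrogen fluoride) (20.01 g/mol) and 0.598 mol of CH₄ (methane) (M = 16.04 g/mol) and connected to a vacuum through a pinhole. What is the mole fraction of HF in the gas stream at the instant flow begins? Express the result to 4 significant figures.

0.5441

Each component's effusion rate ∝ (its partial pressure)·(1/√M) ∝ n_i/√M_i.
So x_HF in the escaping gas = (n_HF/√M_HF) / Σ(n_i/√M_i)
= (0.797/√20.01) / (0.797/√20.01 + 0.598/√16.04) = 0.1782/(0.1782 + 0.1493) = 0.5441.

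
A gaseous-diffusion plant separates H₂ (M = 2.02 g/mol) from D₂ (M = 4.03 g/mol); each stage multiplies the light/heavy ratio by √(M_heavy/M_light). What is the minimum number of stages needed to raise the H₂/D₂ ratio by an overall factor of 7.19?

With α = √(4.03/2.02) per stage, ln α = ½ ln(1.99505) = 0.3453.
Need α^N ≥ 7.19 ⇒ N ≥ ln(7.19) / ln α = 1.973 / 0.3453 = 5.71.
Rounding up, N = 6 stages.

6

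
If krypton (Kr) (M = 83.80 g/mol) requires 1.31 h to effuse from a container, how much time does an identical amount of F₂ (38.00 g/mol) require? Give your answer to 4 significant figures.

Using Graham's law: t_F₂/t_Kr = √(M_F₂/M_Kr) = √(38.00/83.80) = √0.4535 = 0.6734.
So the time for F₂ is 1.31 × 0.6734 = 0.8821 h.

0.8821 h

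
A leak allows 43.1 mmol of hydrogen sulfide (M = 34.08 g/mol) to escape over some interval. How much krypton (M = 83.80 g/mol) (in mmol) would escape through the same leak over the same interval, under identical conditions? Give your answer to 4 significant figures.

27.49 mmol

By Graham's law, rate_Kr/rate_H₂S = √(M_H₂S/M_Kr) = √(34.08/83.80) = √0.4067 = 0.6377.
So the amount for Kr is 43.1 × 0.6377 = 27.49 mmol.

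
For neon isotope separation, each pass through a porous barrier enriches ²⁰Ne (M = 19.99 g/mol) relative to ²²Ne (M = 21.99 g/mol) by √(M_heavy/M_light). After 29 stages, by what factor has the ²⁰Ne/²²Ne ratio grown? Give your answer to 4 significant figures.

3.985

The single-stage factor is √(M_heavy/M_light), so 29 stages give [√(21.99/19.99)]^29 = (21.99/19.99)^(29/2).
= 1.10005^(29/2) = 3.985.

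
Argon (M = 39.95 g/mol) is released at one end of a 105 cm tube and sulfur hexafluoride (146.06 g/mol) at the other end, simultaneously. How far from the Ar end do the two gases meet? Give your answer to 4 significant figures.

Distances travelled in equal time are proportional to diffusion rates, so d_Ar/d_SF₆ = √(M_SF₆/M_Ar) = √(146.06/39.95) = 1.912.
With d_Ar + d_SF₆ = 105 cm, d_SF₆ = 105/(1 + 1.912) = 36.06 cm.
d_Ar = 105 − 36.06 = 68.94 cm.

68.94 cm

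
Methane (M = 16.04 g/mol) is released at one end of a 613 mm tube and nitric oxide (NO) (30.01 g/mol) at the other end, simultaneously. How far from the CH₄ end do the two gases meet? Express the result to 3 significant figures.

In equal time, each gas travels a distance ∝ its rate ∝ 1/√M, so d_CH₄/d_NO = √(M_NO/M_CH₄) = √(30.01/16.04) = 1.368.
With d_CH₄ + d_NO = 613 mm, d_NO = 613/(1 + 1.368) = 258.9 mm.
d_CH₄ = 613 − 258.9 = 354 mm.

354 mm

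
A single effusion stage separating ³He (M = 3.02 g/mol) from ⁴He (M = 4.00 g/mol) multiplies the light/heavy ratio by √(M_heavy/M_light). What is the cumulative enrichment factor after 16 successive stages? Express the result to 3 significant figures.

The single-stage factor is √(M_heavy/M_light), so 16 stages give [√(4.00/3.02)]^16 = (4.00/3.02)^(16/2).
= 1.32450^8 = 9.47.

9.47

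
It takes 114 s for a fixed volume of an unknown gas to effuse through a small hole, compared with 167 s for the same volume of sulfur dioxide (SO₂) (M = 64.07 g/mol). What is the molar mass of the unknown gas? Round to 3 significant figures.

29.9 g/mol

Graham's law gives t_X/t_SO₂ = √(M_X/M_SO₂).
114/167 = 0.6826 = √(M_X/64.07)
M_X = 64.07 × 0.6826² = 64.07 × 0.4660 = 29.9 g/mol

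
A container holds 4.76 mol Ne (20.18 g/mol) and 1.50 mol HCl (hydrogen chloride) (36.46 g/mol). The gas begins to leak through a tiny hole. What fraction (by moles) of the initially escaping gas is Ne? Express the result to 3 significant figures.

0.810

Each component's effusion rate ∝ (its partial pressure)·(1/√M) ∝ n_i/√M_i.
x_Ne(eff) = (n_Ne/√M_Ne) / (n_Ne/√M_Ne + n_HCl/√M_HCl)
= (4.76/√20.18) / (4.76/√20.18 + 1.50/√36.46) = 1.060/(1.060 + 0.2484) = 0.810.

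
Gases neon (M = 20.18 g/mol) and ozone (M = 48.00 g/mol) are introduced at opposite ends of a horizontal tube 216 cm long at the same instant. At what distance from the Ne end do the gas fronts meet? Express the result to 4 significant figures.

131.0 cm

In equal time, each gas travels a distance ∝ its rate ∝ 1/√M, so d_Ne/d_O₃ = √(M_O₃/M_Ne) = √(48.00/20.18) = 1.542.
With d_Ne + d_O₃ = 216 cm, d_O₃ = 216/(1 + 1.542) = 84.96 cm.
d_Ne = 216 − 84.96 = 131.0 cm.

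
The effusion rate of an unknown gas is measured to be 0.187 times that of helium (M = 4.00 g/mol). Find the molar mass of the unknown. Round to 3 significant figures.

Graham's law gives rate_X/rate_He = √(M_He/M_X).
0.187 = √(4.00/M_X)
M_X = 4.00 / 0.187² = 4.00 / 0.03497 = 114 g/mol

114 g/mol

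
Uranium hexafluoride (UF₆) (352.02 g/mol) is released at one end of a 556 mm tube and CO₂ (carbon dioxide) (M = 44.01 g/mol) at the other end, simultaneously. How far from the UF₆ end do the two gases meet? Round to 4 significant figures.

Distances travelled in equal time are proportional to diffusion rates, so d_UF₆/d_CO₂ = √(M_CO₂/M_UF₆) = √(44.01/352.02) = 0.3536.
With d_UF₆ + d_CO₂ = 556 mm, d_CO₂ = 556/(1 + 0.3536) = 410.8 mm.
d_UF₆ = 556 − 410.8 = 145.2 mm.

145.2 mm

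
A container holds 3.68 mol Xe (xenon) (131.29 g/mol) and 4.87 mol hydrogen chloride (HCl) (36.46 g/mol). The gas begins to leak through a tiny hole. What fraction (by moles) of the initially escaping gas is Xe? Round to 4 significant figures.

Rate_i ∝ x_i/√M_i (Graham's law weighted by mole fraction), so the effusate composition follows n_i/√M_i.
So x_Xe in the escaping gas = (n_Xe/√M_Xe) / Σ(n_i/√M_i)
= (3.68/√131.29) / (3.68/√131.29 + 4.87/√36.46) = 0.3212/(0.3212 + 0.8065) = 0.2848.

0.2848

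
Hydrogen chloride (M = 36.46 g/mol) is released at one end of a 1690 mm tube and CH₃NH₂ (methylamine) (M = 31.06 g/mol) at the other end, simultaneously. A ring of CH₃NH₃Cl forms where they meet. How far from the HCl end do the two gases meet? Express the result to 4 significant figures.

The fronts meet when d_HCl + d_CH₃NH₂ = L with d_HCl/d_CH₃NH₂ = √(M_CH₃NH₂/M_HCl) (Graham's law). Here √(M_CH₃NH₂/M_HCl) = √(31.06/36.46) = 0.9230.
With d_HCl + d_CH₃NH₂ = 1690 mm, d_CH₃NH₂ = 1690/(1 + 0.9230) = 878.8 mm.
d_HCl = 1690 − 878.8 = 811.2 mm.

811.2 mm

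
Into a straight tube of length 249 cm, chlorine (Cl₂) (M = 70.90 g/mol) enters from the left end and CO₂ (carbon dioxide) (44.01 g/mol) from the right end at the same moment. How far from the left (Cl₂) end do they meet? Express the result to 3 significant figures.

Graham's law gives d_Cl₂/d_CO₂ = rate_Cl₂/rate_CO₂ = √(M_CO₂/M_Cl₂) = √(44.01/70.90) = 0.7879.
With d_Cl₂ + d_CO₂ = 249 cm, d_CO₂ = 249/(1 + 0.7879) = 139.3 cm.
d_Cl₂ = 249 − 139.3 = 110 cm.

110 cm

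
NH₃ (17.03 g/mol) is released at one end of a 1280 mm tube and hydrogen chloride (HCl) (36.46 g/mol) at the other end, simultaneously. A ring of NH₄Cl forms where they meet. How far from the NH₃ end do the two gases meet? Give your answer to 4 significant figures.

The fronts meet when d_NH₃ + d_HCl = L with d_NH₃/d_HCl = √(M_HCl/M_NH₃) (Graham's law). Here √(M_HCl/M_NH₃) = √(36.46/17.03) = 1.463.
With d_NH₃ + d_HCl = 1280 mm, d_HCl = 1280/(1 + 1.463) = 519.7 mm.
d_NH₃ = 1280 − 519.7 = 760.3 mm.

760.3 mm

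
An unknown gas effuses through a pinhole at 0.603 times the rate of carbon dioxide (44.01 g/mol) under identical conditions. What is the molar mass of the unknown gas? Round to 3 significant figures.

121 g/mol

Graham's law gives rate_X/rate_CO₂ = √(M_CO₂/M_X).
0.603 = √(44.01/M_X)
M_X = 44.01 / 0.603² = 44.01 / 0.3636 = 121 g/mol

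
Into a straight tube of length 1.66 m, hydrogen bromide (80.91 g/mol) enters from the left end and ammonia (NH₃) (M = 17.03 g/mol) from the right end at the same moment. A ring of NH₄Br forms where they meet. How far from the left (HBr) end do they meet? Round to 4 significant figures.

0.5221 m

Distances travelled in equal time are proportional to diffusion rates, so d_HBr/d_NH₃ = √(M_NH₃/M_HBr) = √(17.03/80.91) = 0.4588.
With d_HBr + d_NH₃ = 1.66 m, d_NH₃ = 1.66/(1 + 0.4588) = 1.138 m.
d_HBr = 1.66 − 1.138 = 0.5221 m.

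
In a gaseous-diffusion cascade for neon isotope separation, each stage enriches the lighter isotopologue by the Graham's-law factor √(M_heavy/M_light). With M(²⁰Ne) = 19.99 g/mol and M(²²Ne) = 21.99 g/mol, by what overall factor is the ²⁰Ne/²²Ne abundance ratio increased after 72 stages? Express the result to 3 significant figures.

31.0

Each stage multiplies the ratio by α = √(21.99/19.99), so after 72 stages the overall factor is α^72 = (21.99/19.99)^(72/2).
= 1.10005^36 = 31.0.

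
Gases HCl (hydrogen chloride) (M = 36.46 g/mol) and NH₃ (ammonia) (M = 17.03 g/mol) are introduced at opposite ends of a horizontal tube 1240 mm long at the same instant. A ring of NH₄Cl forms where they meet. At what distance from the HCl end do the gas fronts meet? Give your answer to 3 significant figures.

503 mm

Distances travelled in equal time are proportional to diffusion rates, so d_HCl/d_NH₃ = √(M_NH₃/M_HCl) = √(17.03/36.46) = 0.6834.
With d_HCl + d_NH₃ = 1240 mm, d_NH₃ = 1240/(1 + 0.6834) = 736.6 mm.
d_HCl = 1240 − 736.6 = 503 mm.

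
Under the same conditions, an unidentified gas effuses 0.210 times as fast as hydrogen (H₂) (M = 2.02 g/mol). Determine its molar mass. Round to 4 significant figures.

Since effusion rate ∝ 1/√M, rate_X/rate_H₂ = √(M_H₂/M_X).
0.210 = √(2.02/M_X)
M_X = 2.02 / 0.210² = 2.02 / 0.04410 = 45.80 g/mol

45.80 g/mol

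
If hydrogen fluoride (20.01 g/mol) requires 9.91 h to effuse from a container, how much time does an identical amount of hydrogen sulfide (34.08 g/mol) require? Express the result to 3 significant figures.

12.9 h

Since effusion rate ∝ 1/√M, t_H₂S/t_HF = √(M_H₂S/M_HF) = √(34.08/20.01) = √1.703 = 1.305.
So the time for H₂S is 9.91 × 1.305 = 12.9 h.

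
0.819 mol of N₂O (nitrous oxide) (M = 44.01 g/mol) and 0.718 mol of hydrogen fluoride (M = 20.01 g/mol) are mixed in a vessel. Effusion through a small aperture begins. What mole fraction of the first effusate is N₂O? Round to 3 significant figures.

The effusion rate of species i is ∝ p_i/√M_i ∝ n_i/√M_i.
Mole fraction of N₂O in the effusate = (n_N₂O/√M_N₂O) / (n_N₂O/√M_N₂O + n_HF/√M_HF)
= (0.819/√44.01) / (0.819/√44.01 + 0.718/√20.01) = 0.1235/(0.1235 + 0.1605) = 0.435.

0.435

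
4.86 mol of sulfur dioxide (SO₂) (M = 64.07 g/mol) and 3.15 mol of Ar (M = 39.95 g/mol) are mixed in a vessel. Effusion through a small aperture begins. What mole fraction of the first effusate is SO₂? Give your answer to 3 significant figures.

0.549

Effusion rate of each component ∝ n_i/√M_i (partial pressure × 1/√M).
Mole fraction of SO₂ in the effusate = (n_SO₂/√M_SO₂) / (n_SO₂/√M_SO₂ + n_Ar/√M_Ar)
= (4.86/√64.07) / (4.86/√64.07 + 3.15/√39.95) = 0.6072/(0.6072 + 0.4984) = 0.549.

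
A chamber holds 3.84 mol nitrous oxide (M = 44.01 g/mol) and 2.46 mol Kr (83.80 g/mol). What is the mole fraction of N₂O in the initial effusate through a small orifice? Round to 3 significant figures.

Effusion rate of each component ∝ n_i/√M_i (partial pressure × 1/√M).
x_N₂O(eff) = (n_N₂O/√M_N₂O) / (n_N₂O/√M_N₂O + n_Kr/√M_Kr)
= (3.84/√44.01) / (3.84/√44.01 + 2.46/√83.80) = 0.5788/(0.5788 + 0.2687) = 0.683.

0.683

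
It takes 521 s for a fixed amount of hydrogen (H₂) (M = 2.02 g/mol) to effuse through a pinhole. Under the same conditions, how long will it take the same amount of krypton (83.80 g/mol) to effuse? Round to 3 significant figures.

3360 s

By Graham's law, t_Kr/t_H₂ = √(M_Kr/M_H₂) = √(83.80/2.02) = √41.49 = 6.441.
So the time for Kr is 521 × 6.441 = 3360 s.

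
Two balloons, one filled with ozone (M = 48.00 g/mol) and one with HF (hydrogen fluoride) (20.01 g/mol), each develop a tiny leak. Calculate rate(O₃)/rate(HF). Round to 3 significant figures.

0.646

From Graham's law, rate_O₃/rate_HF = √(M_HF/M_O₃) = √(20.01/48.00) = √0.4169 = 0.646.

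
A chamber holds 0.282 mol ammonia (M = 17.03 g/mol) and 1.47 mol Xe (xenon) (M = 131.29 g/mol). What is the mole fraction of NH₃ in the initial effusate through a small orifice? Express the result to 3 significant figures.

0.348

Effusion rate of each component ∝ n_i/√M_i (partial pressure × 1/√M).
x_NH₃(eff) = (n_NH₃/√M_NH₃) / (n_NH₃/√M_NH₃ + n_Xe/√M_Xe)
= (0.282/√17.03) / (0.282/√17.03 + 1.47/√131.29) = 0.06833/(0.06833 + 0.1283) = 0.348.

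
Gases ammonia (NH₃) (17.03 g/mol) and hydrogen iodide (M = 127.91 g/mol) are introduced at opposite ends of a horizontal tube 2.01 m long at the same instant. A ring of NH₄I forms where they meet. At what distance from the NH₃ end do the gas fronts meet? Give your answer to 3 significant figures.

The fronts meet when d_NH₃ + d_HI = L with d_NH₃/d_HI = √(M_HI/M_NH₃) (Graham's law). Here √(M_HI/M_NH₃) = √(127.91/17.03) = 2.741.
With d_NH₃ + d_HI = 2.01 m, d_HI = 2.01/(1 + 2.741) = 0.5373 m.
d_NH₃ = 2.01 − 0.5373 = 1.47 m.

1.47 m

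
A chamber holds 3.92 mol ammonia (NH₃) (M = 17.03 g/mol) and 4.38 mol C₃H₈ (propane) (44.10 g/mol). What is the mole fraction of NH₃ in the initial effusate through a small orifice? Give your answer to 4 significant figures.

The effusion rate of species i is ∝ p_i/√M_i ∝ n_i/√M_i.
So x_NH₃ in the escaping gas = (n_NH₃/√M_NH₃) / Σ(n_i/√M_i)
= (3.92/√17.03) / (3.92/√17.03 + 4.38/√44.10) = 0.9499/(0.9499 + 0.6596) = 0.5902.

0.5902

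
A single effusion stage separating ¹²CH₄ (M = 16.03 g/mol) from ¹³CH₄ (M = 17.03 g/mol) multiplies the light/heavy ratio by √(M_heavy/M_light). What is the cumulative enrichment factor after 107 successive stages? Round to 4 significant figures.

After 107 stages the ratio has grown by (√(17.03/16.03))^107 = (17.03/16.03)^(107/2).
= 1.06238^(107/2) = 25.47.

25.47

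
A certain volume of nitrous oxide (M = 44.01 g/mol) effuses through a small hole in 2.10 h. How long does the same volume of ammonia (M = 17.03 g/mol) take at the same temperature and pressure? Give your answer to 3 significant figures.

1.31 h

By Graham's law, t_NH₃/t_N₂O = √(M_NH₃/M_N₂O) = √(17.03/44.01) = √0.3870 = 0.6221.
So the time for NH₃ is 2.10 × 0.6221 = 1.31 h.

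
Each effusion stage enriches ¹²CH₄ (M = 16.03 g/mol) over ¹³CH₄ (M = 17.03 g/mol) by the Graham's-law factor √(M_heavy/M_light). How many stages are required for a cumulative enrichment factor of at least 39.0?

122

Single-stage factor α = √(17.03/16.03), so ln α = ½ ln(1.06238) = 0.03026.
Need α^N ≥ 39.0 ⇒ N ≥ ln(39.0) / ln α = 3.664 / 0.03026 = 121.08.
Rounding up, N = 122 stages.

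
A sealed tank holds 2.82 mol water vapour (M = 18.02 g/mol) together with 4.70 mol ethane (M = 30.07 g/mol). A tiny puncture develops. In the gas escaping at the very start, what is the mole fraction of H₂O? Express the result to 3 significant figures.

0.437

Rate_i ∝ x_i/√M_i (Graham's law weighted by mole fraction), so the effusate composition follows n_i/√M_i.
Mole fraction of H₂O in the effusate = (n_H₂O/√M_H₂O) / (n_H₂O/√M_H₂O + n_C₂H₆/√M_C₂H₆)
= (2.82/√18.02) / (2.82/√18.02 + 4.70/√30.07) = 0.6643/(0.6643 + 0.8571) = 0.437.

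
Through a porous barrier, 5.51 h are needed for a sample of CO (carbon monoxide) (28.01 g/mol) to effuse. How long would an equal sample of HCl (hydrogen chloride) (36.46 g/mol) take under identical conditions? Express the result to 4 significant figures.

6.286 h

Since effusion rate ∝ 1/√M, t_HCl/t_CO = √(M_HCl/M_CO) = √(36.46/28.01) = √1.302 = 1.141.
So the time for HCl is 5.51 × 1.141 = 6.286 h.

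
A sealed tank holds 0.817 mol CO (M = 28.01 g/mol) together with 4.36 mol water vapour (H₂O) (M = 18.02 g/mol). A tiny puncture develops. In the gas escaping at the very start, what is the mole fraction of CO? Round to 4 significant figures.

Rate_i ∝ x_i/√M_i (Graham's law weighted by mole fraction), so the effusate composition follows n_i/√M_i.
x_CO(eff) = (n_CO/√M_CO) / (n_CO/√M_CO + n_H₂O/√M_H₂O)
= (0.817/√28.01) / (0.817/√28.01 + 4.36/√18.02) = 0.1544/(0.1544 + 1.027) = 0.1307.

0.1307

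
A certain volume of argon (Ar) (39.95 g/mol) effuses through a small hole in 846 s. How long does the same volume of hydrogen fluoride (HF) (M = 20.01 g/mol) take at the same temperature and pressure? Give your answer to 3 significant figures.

599 s

Using Graham's law: t_HF/t_Ar = √(M_HF/M_Ar) = √(20.01/39.95) = √0.5009 = 0.7077.
So the time for HF is 846 × 0.7077 = 599 s.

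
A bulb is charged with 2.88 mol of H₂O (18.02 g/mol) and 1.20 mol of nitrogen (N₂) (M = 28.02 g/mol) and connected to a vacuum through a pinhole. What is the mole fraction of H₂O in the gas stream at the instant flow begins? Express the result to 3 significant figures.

The effusion rate of species i is ∝ p_i/√M_i ∝ n_i/√M_i.
So x_H₂O in the escaping gas = (n_H₂O/√M_H₂O) / Σ(n_i/√M_i)
= (2.88/√18.02) / (2.88/√18.02 + 1.20/√28.02) = 0.6784/(0.6784 + 0.2267) = 0.750.

0.750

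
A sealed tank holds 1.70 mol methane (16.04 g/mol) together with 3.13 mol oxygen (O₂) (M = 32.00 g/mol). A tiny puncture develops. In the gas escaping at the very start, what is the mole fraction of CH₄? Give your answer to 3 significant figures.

The effusion rate of species i is ∝ p_i/√M_i ∝ n_i/√M_i.
x_CH₄(eff) = (n_CH₄/√M_CH₄) / (n_CH₄/√M_CH₄ + n_O₂/√M_O₂)
= (1.70/√16.04) / (1.70/√16.04 + 3.13/√32.00) = 0.4245/(0.4245 + 0.5533) = 0.434.

0.434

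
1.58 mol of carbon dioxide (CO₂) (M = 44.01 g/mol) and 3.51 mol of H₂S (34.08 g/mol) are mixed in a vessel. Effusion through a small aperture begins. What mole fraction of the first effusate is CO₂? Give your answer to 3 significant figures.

0.284

Effusion rate of each component ∝ n_i/√M_i (partial pressure × 1/√M).
So x_CO₂ in the escaping gas = (n_CO₂/√M_CO₂) / Σ(n_i/√M_i)
= (1.58/√44.01) / (1.58/√44.01 + 3.51/√34.08) = 0.2382/(0.2382 + 0.6013) = 0.284.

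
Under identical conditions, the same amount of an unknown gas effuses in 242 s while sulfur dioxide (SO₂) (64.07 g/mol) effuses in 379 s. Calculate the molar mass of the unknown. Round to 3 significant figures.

By Graham's law, t_X/t_SO₂ = √(M_X/M_SO₂).
242/379 = 0.6385 = √(M_X/64.07)
M_X = 64.07 × 0.6385² = 64.07 × 0.4077 = 26.1 g/mol

26.1 g/mol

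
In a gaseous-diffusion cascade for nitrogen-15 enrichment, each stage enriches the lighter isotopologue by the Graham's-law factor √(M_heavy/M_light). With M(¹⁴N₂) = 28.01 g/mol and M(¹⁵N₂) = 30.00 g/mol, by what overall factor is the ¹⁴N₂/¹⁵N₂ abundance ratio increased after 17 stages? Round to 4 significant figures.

1.792

The single-stage factor is √(M_heavy/M_light), so 17 stages give [√(30.00/28.01)]^17 = (30.00/28.01)^(17/2).
= 1.07105^(17/2) = 1.792.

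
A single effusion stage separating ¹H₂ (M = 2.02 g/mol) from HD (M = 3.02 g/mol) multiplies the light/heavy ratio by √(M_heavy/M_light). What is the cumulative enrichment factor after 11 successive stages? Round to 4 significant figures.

Each stage multiplies the ratio by α = √(3.02/2.02), so after 11 stages the overall factor is α^11 = (3.02/2.02)^(11/2).
= 1.49505^(11/2) = 9.133.

9.133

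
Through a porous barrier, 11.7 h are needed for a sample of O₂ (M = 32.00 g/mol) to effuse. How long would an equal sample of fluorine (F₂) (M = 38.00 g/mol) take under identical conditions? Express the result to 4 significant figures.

12.75 h

Since effusion rate ∝ 1/√M, t_F₂/t_O₂ = √(M_F₂/M_O₂) = √(38.00/32.00) = √1.188 = 1.090.
So the time for F₂ is 11.7 × 1.090 = 12.75 h.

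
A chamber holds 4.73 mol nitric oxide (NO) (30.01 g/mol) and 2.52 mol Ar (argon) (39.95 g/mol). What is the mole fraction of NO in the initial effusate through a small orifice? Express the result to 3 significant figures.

0.684

Effusion rate of each component ∝ n_i/√M_i (partial pressure × 1/√M).
x_NO(eff) = (n_NO/√M_NO) / (n_NO/√M_NO + n_Ar/√M_Ar)
= (4.73/√30.01) / (4.73/√30.01 + 2.52/√39.95) = 0.8634/(0.8634 + 0.3987) = 0.684.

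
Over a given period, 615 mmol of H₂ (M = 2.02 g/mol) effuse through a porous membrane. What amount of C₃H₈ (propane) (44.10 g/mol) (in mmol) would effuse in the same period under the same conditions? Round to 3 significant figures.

From Graham's law, rate_C₃H₈/rate_H₂ = √(M_H₂/M_C₃H₈) = √(2.02/44.10) = √0.04580 = 0.2140.
So the amount for C₃H₈ is 615 × 0.2140 = 132 mmol.

132 mmol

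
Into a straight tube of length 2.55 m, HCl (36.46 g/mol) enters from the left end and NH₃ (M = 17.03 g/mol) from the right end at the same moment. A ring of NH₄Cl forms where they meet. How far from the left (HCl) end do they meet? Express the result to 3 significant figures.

In equal time, each gas travels a distance ∝ its rate ∝ 1/√M, so d_HCl/d_NH₃ = √(M_NH₃/M_HCl) = √(17.03/36.46) = 0.6834.
With d_HCl + d_NH₃ = 2.55 m, d_NH₃ = 2.55/(1 + 0.6834) = 1.515 m.
d_HCl = 2.55 − 1.515 = 1.04 m.

1.04 m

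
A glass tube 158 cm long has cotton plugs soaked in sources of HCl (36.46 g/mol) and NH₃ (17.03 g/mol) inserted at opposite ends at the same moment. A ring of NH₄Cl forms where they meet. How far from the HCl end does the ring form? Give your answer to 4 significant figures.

Distances travelled in equal time are proportional to diffusion rates, so d_HCl/d_NH₃ = √(M_NH₃/M_HCl) = √(17.03/36.46) = 0.6834.
With d_HCl + d_NH₃ = 158 cm, d_NH₃ = 158/(1 + 0.6834) = 93.86 cm.
d_HCl = 158 − 93.86 = 64.14 cm.

64.14 cm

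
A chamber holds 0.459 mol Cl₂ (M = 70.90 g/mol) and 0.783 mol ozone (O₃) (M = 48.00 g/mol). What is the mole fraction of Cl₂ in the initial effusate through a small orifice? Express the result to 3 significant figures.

Each component's effusion rate ∝ (its partial pressure)·(1/√M) ∝ n_i/√M_i.
Mole fraction of Cl₂ in the effusate = (n_Cl₂/√M_Cl₂) / (n_Cl₂/√M_Cl₂ + n_O₃/√M_O₃)
= (0.459/√70.90) / (0.459/√70.90 + 0.783/√48.00) = 0.05451/(0.05451 + 0.1130) = 0.325.

0.325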